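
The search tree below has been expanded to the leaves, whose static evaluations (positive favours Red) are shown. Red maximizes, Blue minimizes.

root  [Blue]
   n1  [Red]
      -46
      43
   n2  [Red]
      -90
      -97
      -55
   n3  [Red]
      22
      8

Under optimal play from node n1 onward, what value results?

43

n1 (Red): max(-46, 43) = 43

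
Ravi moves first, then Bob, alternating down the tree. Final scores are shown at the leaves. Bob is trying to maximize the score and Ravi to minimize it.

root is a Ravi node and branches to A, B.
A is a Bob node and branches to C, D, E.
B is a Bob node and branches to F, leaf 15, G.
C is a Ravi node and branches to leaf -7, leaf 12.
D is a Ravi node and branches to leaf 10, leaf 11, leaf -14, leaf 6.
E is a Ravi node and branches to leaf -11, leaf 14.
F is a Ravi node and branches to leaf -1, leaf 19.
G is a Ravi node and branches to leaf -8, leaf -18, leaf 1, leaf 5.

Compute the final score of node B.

15

F (Ravi): min(-1, 19) = -1
G (Ravi): min(-8, -18, 1, 5) = -18
B (Bob): max(-1, 15, -18) = 15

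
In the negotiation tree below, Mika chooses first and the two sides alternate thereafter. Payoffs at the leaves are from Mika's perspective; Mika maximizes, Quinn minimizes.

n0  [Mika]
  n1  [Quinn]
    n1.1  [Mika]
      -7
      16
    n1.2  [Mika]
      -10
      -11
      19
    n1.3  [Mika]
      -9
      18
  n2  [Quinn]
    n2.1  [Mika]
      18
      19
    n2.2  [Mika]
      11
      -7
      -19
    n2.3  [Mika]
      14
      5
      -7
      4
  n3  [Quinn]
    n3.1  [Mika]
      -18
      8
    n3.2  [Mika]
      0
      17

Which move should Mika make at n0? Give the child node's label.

n1

n1.1 (Mika): max(-7, 16) = 16
n1.2 (Mika): max(-10, -11, 19) = 19
n1.3 (Mika): max(-9, 18) = 18
n1 (Quinn): min(16, 19, 18) = 16
n2.1 (Mika): max(18, 19) = 19
n2.2 (Mika): max(11, -7, -19) = 11
n2.3 (Mika): max(14, 5, -7, 4) = 14
n2 (Quinn): min(19, 11, 14) = 11
n3.1 (Mika): max(-18, 8) = 8
n3.2 (Mika): max(0, 17) = 17
n3 (Quinn): min(8, 17) = 8
n0 (Mika): max(16, 11, 8) = 16
Mika at n0 wants the highest of {n1=16, n2=11, n3=8}, so chooses n1.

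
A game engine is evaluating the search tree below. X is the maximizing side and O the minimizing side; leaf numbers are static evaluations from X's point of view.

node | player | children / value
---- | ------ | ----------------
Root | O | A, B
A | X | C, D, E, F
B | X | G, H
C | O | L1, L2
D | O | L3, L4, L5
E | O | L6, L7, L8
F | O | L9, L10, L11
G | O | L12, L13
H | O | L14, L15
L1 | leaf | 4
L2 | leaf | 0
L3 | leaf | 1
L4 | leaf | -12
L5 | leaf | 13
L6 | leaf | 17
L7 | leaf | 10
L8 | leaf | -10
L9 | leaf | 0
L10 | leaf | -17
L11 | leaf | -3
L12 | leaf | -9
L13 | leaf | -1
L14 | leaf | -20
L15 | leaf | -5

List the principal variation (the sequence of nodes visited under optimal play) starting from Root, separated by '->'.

C (O): min(4, 0) = 0
D (O): min(1, -12, 13) = -12
E (O): min(17, 10, -10) = -10
F (O): min(0, -17, -3) = -17
A (X): max(0, -12, -10, -17) = 0
G (O): min(-9, -1) = -9
H (O): min(-20, -5) = -20
B (X): max(-9, -20) = -9
Root (O): min(0, -9) = -9
At Root, O picks B (lowest: -9).
At B, X picks G (highest: -9).
At G, O picks L12 (lowest: -9).
Terminal value -9.

Root -> B -> G -> L12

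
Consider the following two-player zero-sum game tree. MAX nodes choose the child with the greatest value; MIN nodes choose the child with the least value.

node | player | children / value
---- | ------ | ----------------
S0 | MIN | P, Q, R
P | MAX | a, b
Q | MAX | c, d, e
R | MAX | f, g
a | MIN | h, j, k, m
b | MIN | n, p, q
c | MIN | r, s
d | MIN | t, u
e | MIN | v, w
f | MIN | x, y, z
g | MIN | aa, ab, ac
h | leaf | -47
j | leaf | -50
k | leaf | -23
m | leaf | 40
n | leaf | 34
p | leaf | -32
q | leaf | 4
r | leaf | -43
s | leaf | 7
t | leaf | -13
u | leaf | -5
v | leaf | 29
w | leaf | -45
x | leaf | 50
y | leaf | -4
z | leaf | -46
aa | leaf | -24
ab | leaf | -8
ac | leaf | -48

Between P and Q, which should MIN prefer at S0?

P

a (MIN): min(-47, -50, -23, 40) = -50
b (MIN): min(34, -32, 4) = -32
P (MAX): max(-50, -32) = -32
c (MIN): min(-43, 7) = -43
d (MIN): min(-13, -5) = -13
e (MIN): min(29, -45) = -45
Q (MAX): max(-43, -13, -45) = -13
MIN prefers the lower value; P=-32, Q=-13. P is better since -32 < -13.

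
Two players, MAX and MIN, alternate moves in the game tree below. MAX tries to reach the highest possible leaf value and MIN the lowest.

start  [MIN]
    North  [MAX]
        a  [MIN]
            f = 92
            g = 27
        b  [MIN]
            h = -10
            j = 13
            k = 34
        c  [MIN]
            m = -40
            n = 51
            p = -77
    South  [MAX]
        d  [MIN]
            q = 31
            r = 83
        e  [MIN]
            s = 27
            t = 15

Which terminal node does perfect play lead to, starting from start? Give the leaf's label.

g

a (MIN): min(92, 27) = 27
b (MIN): min(-10, 13, 34) = -10
c (MIN): min(-40, 51, -77) = -77
North (MAX): max(27, -10, -77) = 27
d (MIN): min(31, 83) = 31
e (MIN): min(27, 15) = 15
South (MAX): max(31, 15) = 31
start (MIN): min(27, 31) = 27
At start, MIN picks North (lowest: 27).
At North, MAX picks a (highest: 27).
At a, MIN picks g (lowest: 27).
Terminal value 27.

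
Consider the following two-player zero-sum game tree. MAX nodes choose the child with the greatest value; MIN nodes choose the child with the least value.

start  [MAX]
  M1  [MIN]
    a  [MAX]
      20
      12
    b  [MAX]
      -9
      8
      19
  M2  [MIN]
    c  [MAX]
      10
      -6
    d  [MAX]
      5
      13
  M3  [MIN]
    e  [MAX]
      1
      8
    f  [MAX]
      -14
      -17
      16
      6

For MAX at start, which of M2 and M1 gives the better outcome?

c (MAX): max(10, -6) = 10
d (MAX): max(5, 13) = 13
M2 (MIN): min(10, 13) = 10
a (MAX): max(20, 12) = 20
b (MAX): max(-9, 8, 19) = 19
M1 (MIN): min(20, 19) = 19
MAX prefers the higher value; M2=10, M1=19. M1 is better since 19 > 10.

M1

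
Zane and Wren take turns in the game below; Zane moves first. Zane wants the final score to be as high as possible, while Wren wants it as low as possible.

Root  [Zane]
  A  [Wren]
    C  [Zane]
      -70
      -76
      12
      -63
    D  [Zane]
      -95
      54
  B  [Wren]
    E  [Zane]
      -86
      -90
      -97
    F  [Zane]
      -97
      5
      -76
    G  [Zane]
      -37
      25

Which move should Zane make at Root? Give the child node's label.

C (Zane): max(-70, -76, 12, -63) = 12
D (Zane): max(-95, 54) = 54
A (Wren): min(12, 54) = 12
E (Zane): max(-86, -90, -97) = -86
F (Zane): max(-97, 5, -76) = 5
G (Zane): max(-37, 25) = 25
B (Wren): min(-86, 5, 25) = -86
Root (Zane): max(12, -86) = 12
Zane at Root wants the highest of {A=12, B=-86}, so chooses A.

A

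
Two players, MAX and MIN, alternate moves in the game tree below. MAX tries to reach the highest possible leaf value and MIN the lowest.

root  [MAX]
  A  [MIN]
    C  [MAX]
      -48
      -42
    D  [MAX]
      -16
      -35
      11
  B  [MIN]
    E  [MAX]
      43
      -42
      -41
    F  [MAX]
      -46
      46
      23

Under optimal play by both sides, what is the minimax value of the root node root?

43

C (MAX): max(-48, -42) = -42
D (MAX): max(-16, -35, 11) = 11
A (MIN): min(-42, 11) = -42
E (MAX): max(43, -42, -41) = 43
F (MAX): max(-46, 46, 23) = 46
B (MIN): min(43, 46) = 43
root (MAX): max(-42, 43) = 43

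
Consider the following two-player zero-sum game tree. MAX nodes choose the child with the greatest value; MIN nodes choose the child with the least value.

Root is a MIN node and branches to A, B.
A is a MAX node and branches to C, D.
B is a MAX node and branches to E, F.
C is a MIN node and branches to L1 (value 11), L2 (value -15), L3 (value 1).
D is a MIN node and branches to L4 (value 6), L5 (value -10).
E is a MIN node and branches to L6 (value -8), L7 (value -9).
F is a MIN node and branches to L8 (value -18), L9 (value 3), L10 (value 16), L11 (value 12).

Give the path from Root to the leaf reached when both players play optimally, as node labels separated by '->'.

C (MIN): min(11, -15, 1) = -15
D (MIN): min(6, -10) = -10
A (MAX): max(-15, -10) = -10
E (MIN): min(-8, -9) = -9
F (MIN): min(-18, 3, 16, 12) = -18
B (MAX): max(-9, -18) = -9
Root (MIN): min(-10, -9) = -10
At Root, MIN picks A (lowest: -10).
At A, MAX picks D (highest: -10).
At D, MIN picks L5 (lowest: -10).
Terminal value -10.

Root -> A -> D -> L5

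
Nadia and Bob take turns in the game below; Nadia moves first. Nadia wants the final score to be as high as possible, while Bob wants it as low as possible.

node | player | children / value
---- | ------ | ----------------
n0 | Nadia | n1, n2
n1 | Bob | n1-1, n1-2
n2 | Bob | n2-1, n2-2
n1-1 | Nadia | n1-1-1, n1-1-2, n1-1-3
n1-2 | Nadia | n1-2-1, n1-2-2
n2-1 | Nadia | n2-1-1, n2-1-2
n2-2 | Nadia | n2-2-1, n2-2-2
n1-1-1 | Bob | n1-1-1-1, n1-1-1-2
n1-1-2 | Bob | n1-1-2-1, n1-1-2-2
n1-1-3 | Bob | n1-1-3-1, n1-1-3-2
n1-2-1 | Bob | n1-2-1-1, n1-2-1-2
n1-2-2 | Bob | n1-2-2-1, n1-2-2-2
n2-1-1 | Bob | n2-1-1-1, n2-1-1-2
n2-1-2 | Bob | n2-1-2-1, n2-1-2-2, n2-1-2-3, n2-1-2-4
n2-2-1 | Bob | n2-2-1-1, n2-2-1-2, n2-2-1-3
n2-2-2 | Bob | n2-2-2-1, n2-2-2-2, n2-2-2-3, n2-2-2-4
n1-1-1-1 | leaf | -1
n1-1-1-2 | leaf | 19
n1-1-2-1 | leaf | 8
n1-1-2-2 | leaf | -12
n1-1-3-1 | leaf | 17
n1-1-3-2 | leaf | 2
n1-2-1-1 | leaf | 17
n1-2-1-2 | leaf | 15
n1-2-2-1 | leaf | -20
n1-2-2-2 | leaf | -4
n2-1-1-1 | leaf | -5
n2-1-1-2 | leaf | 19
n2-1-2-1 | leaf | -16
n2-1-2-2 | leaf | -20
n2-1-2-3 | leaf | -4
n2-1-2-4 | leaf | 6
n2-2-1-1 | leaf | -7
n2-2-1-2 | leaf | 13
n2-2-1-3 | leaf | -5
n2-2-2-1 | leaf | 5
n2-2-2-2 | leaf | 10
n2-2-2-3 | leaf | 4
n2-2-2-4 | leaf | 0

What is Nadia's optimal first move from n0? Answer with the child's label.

n1

n1-1-1 (Bob): min(-1, 19) = -1
n1-1-2 (Bob): min(8, -12) = -12
n1-1-3 (Bob): min(17, 2) = 2
n1-1 (Nadia): max(-1, -12, 2) = 2
n1-2-1 (Bob): min(17, 15) = 15
n1-2-2 (Bob): min(-20, -4) = -20
n1-2 (Nadia): max(15, -20) = 15
n1 (Bob): min(2, 15) = 2
n2-1-1 (Bob): min(-5, 19) = -5
n2-1-2 (Bob): min(-16, -20, -4, 6) = -20
n2-1 (Nadia): max(-5, -20) = -5
n2-2-1 (Bob): min(-7, 13, -5) = -7
n2-2-2 (Bob): min(5, 10, 4, 0) = 0
n2-2 (Nadia): max(-7, 0) = 0
n2 (Bob): min(-5, 0) = -5
n0 (Nadia): max(2, -5) = 2
Nadia at n0 wants the highest of {n1=2, n2=-5}, so chooses n1.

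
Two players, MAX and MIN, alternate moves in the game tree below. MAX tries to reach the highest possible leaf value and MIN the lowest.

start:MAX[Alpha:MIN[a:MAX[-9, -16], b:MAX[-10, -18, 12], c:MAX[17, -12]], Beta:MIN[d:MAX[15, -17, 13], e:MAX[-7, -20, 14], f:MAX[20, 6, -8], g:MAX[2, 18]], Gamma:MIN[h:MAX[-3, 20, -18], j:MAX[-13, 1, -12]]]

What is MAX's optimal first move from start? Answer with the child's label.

Beta

a (MAX): max(-9, -16) = -9
b (MAX): max(-10, -18, 12) = 12
c (MAX): max(17, -12) = 17
Alpha (MIN): min(-9, 12, 17) = -9
d (MAX): max(15, -17, 13) = 15
e (MAX): max(-7, -20, 14) = 14
f (MAX): max(20, 6, -8) = 20
g (MAX): max(2, 18) = 18
Beta (MIN): min(15, 14, 20, 18) = 14
h (MAX): max(-3, 20, -18) = 20
j (MAX): max(-13, 1, -12) = 1
Gamma (MIN): min(20, 1) = 1
start (MAX): max(-9, 14, 1) = 14
MAX at start wants the highest of {Alpha=-9, Beta=14, Gamma=1}, so chooses Beta.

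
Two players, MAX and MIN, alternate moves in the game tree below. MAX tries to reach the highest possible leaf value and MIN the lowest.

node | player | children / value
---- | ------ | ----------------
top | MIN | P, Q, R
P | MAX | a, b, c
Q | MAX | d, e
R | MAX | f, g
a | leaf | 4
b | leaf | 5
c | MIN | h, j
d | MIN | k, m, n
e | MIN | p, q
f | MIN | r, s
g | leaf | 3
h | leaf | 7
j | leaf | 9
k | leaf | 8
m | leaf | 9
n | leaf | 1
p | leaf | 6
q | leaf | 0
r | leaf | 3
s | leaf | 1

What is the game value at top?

1

c (MIN): min(7, 9) = 7
P (MAX): max(4, 5, 7) = 7
d (MIN): min(8, 9, 1) = 1
e (MIN): min(6, 0) = 0
Q (MAX): max(1, 0) = 1
f (MIN): min(3, 1) = 1
R (MAX): max(1, 3) = 3
top (MIN): min(7, 1, 3) = 1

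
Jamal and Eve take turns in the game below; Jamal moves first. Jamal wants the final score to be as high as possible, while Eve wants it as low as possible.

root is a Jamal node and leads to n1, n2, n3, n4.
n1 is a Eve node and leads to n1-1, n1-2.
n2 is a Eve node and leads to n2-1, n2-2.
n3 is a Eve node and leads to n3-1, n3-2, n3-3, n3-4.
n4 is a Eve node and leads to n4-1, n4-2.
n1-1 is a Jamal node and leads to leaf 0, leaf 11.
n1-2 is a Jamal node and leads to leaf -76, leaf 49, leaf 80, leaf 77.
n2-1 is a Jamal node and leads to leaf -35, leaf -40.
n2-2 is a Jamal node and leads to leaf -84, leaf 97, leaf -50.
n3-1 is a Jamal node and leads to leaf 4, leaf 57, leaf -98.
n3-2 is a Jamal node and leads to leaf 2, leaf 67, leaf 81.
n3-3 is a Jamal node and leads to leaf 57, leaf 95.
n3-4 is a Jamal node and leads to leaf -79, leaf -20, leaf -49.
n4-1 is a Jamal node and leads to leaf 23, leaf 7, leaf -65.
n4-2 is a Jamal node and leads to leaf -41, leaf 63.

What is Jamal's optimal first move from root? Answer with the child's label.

n4

n1-1 (Jamal): max(0, 11) = 11
n1-2 (Jamal): max(-76, 49, 80, 77) = 80
n1 (Eve): min(11, 80) = 11
n2-1 (Jamal): max(-35, -40) = -35
n2-2 (Jamal): max(-84, 97, -50) = 97
n2 (Eve): min(-35, 97) = -35
n3-1 (Jamal): max(4, 57, -98) = 57
n3-2 (Jamal): max(2, 67, 81) = 81
n3-3 (Jamal): max(57, 95) = 95
n3-4 (Jamal): max(-79, -20, -49) = -20
n3 (Eve): min(57, 81, 95, -20) = -20
n4-1 (Jamal): max(23, 7, -65) = 23
n4-2 (Jamal): max(-41, 63) = 63
n4 (Eve): min(23, 63) = 23
root (Jamal): max(11, -35, -20, 23) = 23
Jamal at root wants the highest of {n1=11, n2=-35, n3=-20, n4=23}, so chooses n4.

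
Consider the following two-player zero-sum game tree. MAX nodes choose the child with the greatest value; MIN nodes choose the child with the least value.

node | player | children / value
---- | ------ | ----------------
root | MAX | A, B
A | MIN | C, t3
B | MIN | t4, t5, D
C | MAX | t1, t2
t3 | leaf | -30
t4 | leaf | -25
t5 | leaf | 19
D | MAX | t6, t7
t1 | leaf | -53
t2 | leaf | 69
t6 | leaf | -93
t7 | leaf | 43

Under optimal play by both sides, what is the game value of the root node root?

C (MAX): max(-53, 69) = 69
A (MIN): min(69, -30) = -30
D (MAX): max(-93, 43) = 43
B (MIN): min(-25, 19, 43) = -25
root (MAX): max(-30, -25) = -25

-25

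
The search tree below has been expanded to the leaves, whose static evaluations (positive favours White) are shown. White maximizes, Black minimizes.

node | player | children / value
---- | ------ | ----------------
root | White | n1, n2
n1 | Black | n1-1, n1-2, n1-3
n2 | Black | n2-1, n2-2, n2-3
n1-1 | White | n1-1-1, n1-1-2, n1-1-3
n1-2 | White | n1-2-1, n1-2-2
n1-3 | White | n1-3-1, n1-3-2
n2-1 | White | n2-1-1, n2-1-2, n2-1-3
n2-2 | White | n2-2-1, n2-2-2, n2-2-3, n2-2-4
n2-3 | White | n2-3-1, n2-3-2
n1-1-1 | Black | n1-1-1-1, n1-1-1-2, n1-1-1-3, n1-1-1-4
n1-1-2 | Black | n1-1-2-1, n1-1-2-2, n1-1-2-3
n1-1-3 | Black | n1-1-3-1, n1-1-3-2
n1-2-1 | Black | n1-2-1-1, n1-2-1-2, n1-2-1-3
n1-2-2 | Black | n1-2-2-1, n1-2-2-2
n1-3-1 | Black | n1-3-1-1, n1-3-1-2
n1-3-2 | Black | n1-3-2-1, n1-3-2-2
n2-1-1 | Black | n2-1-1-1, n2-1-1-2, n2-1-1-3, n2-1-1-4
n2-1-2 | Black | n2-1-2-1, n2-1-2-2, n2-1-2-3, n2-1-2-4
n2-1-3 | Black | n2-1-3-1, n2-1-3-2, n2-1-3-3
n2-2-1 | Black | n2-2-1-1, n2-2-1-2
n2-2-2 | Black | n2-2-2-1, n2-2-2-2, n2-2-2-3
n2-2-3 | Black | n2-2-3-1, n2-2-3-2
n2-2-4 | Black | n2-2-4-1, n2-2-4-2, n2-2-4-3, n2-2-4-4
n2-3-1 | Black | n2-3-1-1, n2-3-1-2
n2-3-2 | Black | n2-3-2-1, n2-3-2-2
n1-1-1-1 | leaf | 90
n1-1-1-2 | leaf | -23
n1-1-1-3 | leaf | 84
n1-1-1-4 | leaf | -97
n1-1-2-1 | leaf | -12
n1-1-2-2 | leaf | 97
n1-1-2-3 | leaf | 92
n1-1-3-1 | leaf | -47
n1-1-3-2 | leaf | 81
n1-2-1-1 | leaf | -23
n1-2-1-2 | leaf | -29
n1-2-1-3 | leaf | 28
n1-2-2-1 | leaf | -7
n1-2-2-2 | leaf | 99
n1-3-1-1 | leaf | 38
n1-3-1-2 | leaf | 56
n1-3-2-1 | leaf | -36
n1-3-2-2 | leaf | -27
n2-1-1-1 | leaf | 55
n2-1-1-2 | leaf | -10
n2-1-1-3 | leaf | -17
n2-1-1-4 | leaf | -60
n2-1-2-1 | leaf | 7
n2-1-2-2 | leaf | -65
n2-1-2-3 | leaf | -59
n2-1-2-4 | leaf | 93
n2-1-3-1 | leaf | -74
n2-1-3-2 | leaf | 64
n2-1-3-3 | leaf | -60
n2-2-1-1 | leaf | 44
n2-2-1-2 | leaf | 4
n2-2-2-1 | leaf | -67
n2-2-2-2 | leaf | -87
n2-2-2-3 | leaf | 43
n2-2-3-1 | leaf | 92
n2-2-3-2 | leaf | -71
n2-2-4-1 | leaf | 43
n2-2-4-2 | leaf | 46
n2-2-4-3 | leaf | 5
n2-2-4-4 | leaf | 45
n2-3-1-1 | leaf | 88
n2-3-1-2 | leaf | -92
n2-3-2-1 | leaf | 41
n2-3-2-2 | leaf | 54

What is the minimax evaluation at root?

-12

n1-1-1 (Black): min(90, -23, 84, -97) = -97
n1-1-2 (Black): min(-12, 97, 92) = -12
n1-1-3 (Black): min(-47, 81) = -47
n1-1 (White): max(-97, -12, -47) = -12
n1-2-1 (Black): min(-23, -29, 28) = -29
n1-2-2 (Black): min(-7, 99) = -7
n1-2 (White): max(-29, -7) = -7
n1-3-1 (Black): min(38, 56) = 38
n1-3-2 (Black): min(-36, -27) = -36
n1-3 (White): max(38, -36) = 38
n1 (Black): min(-12, -7, 38) = -12
n2-1-1 (Black): min(55, -10, -17, -60) = -60
n2-1-2 (Black): min(7, -65, -59, 93) = -65
n2-1-3 (Black): min(-74, 64, -60) = -74
n2-1 (White): max(-60, -65, -74) = -60
n2-2-1 (Black): min(44, 4) = 4
n2-2-2 (Black): min(-67, -87, 43) = -87
n2-2-3 (Black): min(92, -71) = -71
n2-2-4 (Black): min(43, 46, 5, 45) = 5
n2-2 (White): max(4, -87, -71, 5) = 5
n2-3-1 (Black): min(88, -92) = -92
n2-3-2 (Black): min(41, 54) = 41
n2-3 (White): max(-92, 41) = 41
n2 (Black): min(-60, 5, 41) = -60
root (White): max(-12, -60) = -12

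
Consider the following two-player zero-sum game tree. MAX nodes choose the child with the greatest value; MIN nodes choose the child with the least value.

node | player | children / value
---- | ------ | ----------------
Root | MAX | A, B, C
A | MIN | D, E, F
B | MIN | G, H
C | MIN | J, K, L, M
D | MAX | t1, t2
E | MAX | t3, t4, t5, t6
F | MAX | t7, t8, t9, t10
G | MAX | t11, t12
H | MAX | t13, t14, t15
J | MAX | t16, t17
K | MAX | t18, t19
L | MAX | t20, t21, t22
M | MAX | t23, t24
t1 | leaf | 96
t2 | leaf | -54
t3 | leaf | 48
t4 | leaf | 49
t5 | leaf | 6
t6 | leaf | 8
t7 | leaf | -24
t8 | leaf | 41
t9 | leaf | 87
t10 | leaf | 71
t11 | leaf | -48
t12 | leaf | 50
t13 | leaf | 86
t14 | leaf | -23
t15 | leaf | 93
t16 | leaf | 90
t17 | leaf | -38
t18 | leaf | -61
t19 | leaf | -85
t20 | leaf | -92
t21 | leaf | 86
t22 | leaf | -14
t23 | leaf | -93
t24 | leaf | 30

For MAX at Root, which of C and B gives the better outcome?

B

J (MAX): max(90, -38) = 90
K (MAX): max(-61, -85) = -61
L (MAX): max(-92, 86, -14) = 86
M (MAX): max(-93, 30) = 30
C (MIN): min(90, -61, 86, 30) = -61
G (MAX): max(-48, 50) = 50
H (MAX): max(86, -23, 93) = 93
B (MIN): min(50, 93) = 50
MAX prefers the higher value; C=-61, B=50. B is better since 50 > -61.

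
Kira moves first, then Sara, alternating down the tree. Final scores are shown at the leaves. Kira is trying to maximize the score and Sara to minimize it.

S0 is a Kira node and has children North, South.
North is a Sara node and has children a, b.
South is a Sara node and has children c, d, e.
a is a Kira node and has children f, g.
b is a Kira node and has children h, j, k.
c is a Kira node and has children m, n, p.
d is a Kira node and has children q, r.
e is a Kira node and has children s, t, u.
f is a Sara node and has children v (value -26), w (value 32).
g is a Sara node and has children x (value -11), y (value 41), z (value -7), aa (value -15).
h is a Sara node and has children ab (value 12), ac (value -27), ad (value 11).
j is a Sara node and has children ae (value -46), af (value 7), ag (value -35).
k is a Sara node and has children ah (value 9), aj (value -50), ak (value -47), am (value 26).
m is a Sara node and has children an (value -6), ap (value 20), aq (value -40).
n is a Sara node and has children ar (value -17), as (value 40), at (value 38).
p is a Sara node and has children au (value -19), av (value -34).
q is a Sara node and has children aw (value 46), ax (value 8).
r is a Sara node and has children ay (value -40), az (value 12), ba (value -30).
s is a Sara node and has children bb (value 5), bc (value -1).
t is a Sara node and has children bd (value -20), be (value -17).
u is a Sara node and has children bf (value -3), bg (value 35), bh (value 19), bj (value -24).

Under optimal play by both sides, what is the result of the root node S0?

f (Sara): min(-26, 32) = -26
g (Sara): min(-11, 41, -7, -15) = -15
a (Kira): max(-26, -15) = -15
h (Sara): min(12, -27, 11) = -27
j (Sara): min(-46, 7, -35) = -46
k (Sara): min(9, -50, -47, 26) = -50
b (Kira): max(-27, -46, -50) = -27
North (Sara): min(-15, -27) = -27
m (Sara): min(-6, 20, -40) = -40
n (Sara): min(-17, 40, 38) = -17
p (Sara): min(-19, -34) = -34
c (Kira): max(-40, -17, -34) = -17
q (Sara): min(46, 8) = 8
r (Sara): min(-40, 12, -30) = -40
d (Kira): max(8, -40) = 8
s (Sara): min(5, -1) = -1
t (Sara): min(-20, -17) = -20
u (Sara): min(-3, 35, 19, -24) = -24
e (Kira): max(-1, -20, -24) = -1
South (Sara): min(-17, 8, -1) = -17
S0 (Kira): max(-27, -17) = -17

-17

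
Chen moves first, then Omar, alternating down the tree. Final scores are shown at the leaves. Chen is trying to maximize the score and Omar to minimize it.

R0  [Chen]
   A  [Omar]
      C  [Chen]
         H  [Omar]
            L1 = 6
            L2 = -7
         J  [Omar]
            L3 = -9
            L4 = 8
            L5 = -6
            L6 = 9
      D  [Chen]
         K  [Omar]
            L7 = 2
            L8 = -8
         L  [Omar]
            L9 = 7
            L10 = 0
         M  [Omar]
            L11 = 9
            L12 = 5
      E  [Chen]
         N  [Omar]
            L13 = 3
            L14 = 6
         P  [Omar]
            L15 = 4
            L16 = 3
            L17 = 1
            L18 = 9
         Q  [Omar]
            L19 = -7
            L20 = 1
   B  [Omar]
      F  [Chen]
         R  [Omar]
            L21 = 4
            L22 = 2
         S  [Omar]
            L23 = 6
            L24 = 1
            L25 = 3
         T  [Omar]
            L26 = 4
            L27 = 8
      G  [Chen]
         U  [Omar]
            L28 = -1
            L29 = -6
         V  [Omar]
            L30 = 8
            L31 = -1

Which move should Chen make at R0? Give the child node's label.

B

H (Omar): min(6, -7) = -7
J (Omar): min(-9, 8, -6, 9) = -9
C (Chen): max(-7, -9) = -7
K (Omar): min(2, -8) = -8
L (Omar): min(7, 0) = 0
M (Omar): min(9, 5) = 5
D (Chen): max(-8, 0, 5) = 5
N (Omar): min(3, 6) = 3
P (Omar): min(4, 3, 1, 9) = 1
Q (Omar): min(-7, 1) = -7
E (Chen): max(3, 1, -7) = 3
A (Omar): min(-7, 5, 3) = -7
R (Omar): min(4, 2) = 2
S (Omar): min(6, 1, 3) = 1
T (Omar): min(4, 8) = 4
F (Chen): max(2, 1, 4) = 4
U (Omar): min(-1, -6) = -6
V (Omar): min(8, -1) = -1
G (Chen): max(-6, -1) = -1
B (Omar): min(4, -1) = -1
R0 (Chen): max(-7, -1) = -1
Chen at R0 wants the highest of {A=-7, B=-1}, so chooses B.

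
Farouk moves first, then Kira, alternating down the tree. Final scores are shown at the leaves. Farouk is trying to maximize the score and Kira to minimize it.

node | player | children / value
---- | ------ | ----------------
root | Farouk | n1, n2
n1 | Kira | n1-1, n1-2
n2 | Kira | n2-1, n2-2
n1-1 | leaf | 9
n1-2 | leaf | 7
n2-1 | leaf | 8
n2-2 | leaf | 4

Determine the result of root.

n1 (Kira): min(9, 7) = 7
n2 (Kira): min(8, 4) = 4
root (Farouk): max(7, 4) = 7

7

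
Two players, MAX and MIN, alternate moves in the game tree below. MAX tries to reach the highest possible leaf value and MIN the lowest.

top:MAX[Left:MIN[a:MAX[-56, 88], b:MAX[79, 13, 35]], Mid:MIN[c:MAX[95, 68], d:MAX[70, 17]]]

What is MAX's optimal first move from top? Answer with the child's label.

Left

a (MAX): max(-56, 88) = 88
b (MAX): max(79, 13, 35) = 79
Left (MIN): min(88, 79) = 79
c (MAX): max(95, 68) = 95
d (MAX): max(70, 17) = 70
Mid (MIN): min(95, 70) = 70
top (MAX): max(79, 70) = 79
MAX at top wants the highest of {Left=79, Mid=70}, so chooses Left.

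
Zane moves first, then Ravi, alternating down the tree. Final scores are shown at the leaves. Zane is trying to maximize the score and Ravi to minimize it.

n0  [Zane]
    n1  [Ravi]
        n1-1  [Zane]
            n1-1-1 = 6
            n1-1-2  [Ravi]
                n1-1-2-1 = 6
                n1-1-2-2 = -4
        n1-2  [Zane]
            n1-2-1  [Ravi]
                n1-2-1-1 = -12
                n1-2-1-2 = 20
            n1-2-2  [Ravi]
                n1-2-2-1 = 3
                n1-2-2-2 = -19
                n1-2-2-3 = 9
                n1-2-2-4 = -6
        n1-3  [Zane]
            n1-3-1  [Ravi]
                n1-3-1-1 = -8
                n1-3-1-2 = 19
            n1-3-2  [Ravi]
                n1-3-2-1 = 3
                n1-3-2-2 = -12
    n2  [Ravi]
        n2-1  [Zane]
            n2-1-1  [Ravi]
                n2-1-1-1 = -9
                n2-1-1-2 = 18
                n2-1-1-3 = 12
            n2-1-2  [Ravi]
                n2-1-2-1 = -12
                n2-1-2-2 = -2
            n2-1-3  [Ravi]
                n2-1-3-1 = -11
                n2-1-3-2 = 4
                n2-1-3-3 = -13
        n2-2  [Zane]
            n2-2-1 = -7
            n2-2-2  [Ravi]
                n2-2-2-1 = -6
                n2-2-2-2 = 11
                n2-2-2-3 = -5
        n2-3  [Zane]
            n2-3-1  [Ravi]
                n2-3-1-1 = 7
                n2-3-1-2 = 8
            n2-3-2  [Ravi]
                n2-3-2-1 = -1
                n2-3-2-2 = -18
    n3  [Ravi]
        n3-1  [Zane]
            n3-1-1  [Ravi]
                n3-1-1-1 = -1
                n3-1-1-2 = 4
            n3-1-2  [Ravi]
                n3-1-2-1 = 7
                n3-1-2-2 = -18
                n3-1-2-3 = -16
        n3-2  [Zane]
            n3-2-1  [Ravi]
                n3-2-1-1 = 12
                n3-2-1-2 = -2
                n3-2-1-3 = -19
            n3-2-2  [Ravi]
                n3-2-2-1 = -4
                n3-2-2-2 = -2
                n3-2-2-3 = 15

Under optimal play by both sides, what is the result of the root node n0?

-4

n1-1-2 (Ravi): min(6, -4) = -4
n1-1 (Zane): max(6, -4) = 6
n1-2-1 (Ravi): min(-12, 20) = -12
n1-2-2 (Ravi): min(3, -19, 9, -6) = -19
n1-2 (Zane): max(-12, -19) = -12
n1-3-1 (Ravi): min(-8, 19) = -8
n1-3-2 (Ravi): min(3, -12) = -12
n1-3 (Zane): max(-8, -12) = -8
n1 (Ravi): min(6, -12, -8) = -12
n2-1-1 (Ravi): min(-9, 18, 12) = -9
n2-1-2 (Ravi): min(-12, -2) = -12
n2-1-3 (Ravi): min(-11, 4, -13) = -13
n2-1 (Zane): max(-9, -12, -13) = -9
n2-2-2 (Ravi): min(-6, 11, -5) = -6
n2-2 (Zane): max(-7, -6) = -6
n2-3-1 (Ravi): min(7, 8) = 7
n2-3-2 (Ravi): min(-1, -18) = -18
n2-3 (Zane): max(7, -18) = 7
n2 (Ravi): min(-9, -6, 7) = -9
n3-1-1 (Ravi): min(-1, 4) = -1
n3-1-2 (Ravi): min(7, -18, -16) = -18
n3-1 (Zane): max(-1, -18) = -1
n3-2-1 (Ravi): min(12, -2, -19) = -19
n3-2-2 (Ravi): min(-4, -2, 15) = -4
n3-2 (Zane): max(-19, -4) = -4
n3 (Ravi): min(-1, -4) = -4
n0 (Zane): max(-12, -9, -4) = -4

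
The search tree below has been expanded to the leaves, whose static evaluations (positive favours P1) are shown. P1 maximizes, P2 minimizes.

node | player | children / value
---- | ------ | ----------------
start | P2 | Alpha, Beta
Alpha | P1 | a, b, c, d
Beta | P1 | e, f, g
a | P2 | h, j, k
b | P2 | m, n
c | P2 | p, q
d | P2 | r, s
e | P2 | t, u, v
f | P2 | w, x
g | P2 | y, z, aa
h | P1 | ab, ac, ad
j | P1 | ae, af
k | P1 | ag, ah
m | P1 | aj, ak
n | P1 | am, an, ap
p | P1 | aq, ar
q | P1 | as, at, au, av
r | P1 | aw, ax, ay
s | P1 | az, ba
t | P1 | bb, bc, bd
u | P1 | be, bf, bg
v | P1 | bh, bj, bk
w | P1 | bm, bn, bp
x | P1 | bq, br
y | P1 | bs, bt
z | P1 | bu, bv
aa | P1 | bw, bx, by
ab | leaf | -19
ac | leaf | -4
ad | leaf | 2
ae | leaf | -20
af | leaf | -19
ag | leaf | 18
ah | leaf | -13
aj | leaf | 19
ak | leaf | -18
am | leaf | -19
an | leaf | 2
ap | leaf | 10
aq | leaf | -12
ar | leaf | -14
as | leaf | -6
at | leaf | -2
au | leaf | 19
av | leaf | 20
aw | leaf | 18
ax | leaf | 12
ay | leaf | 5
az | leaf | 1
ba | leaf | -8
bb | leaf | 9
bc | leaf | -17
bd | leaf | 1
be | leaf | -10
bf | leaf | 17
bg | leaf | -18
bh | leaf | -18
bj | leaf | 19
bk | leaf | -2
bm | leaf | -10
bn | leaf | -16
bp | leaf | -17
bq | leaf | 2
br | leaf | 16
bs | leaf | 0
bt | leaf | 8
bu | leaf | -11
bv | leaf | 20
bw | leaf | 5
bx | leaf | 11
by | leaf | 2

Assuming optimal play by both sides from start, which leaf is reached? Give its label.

h (P1): max(-19, -4, 2) = 2
j (P1): max(-20, -19) = -19
k (P1): max(18, -13) = 18
a (P2): min(2, -19, 18) = -19
m (P1): max(19, -18) = 19
n (P1): max(-19, 2, 10) = 10
b (P2): min(19, 10) = 10
p (P1): max(-12, -14) = -12
q (P1): max(-6, -2, 19, 20) = 20
c (P2): min(-12, 20) = -12
r (P1): max(18, 12, 5) = 18
s (P1): max(1, -8) = 1
d (P2): min(18, 1) = 1
Alpha (P1): max(-19, 10, -12, 1) = 10
t (P1): max(9, -17, 1) = 9
u (P1): max(-10, 17, -18) = 17
v (P1): max(-18, 19, -2) = 19
e (P2): min(9, 17, 19) = 9
w (P1): max(-10, -16, -17) = -10
x (P1): max(2, 16) = 16
f (P2): min(-10, 16) = -10
y (P1): max(0, 8) = 8
z (P1): max(-11, 20) = 20
aa (P1): max(5, 11, 2) = 11
g (P2): min(8, 20, 11) = 8
Beta (P1): max(9, -10, 8) = 9
start (P2): min(10, 9) = 9
At start, P2 picks Beta (lowest: 9).
At Beta, P1 picks e (highest: 9).
At e, P2 picks t (lowest: 9).
At t, P1 picks bb (highest: 9).
Terminal value 9.

bb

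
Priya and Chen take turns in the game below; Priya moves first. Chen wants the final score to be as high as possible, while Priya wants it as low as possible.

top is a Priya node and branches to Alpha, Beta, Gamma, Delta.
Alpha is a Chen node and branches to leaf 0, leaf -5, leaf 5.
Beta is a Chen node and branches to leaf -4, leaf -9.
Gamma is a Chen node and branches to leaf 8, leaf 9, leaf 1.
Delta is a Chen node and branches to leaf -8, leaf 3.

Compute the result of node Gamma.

9

Gamma (Chen): max(8, 9, 1) = 9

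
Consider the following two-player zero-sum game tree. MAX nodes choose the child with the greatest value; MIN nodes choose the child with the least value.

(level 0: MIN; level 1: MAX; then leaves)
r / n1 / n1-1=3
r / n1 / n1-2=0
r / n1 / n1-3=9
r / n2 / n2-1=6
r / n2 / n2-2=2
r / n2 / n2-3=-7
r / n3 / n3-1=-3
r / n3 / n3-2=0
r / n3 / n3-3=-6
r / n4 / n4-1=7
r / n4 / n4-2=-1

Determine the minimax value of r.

n1 (MAX): max(3, 0, 9) = 9
n2 (MAX): max(6, 2, -7) = 6
n3 (MAX): max(-3, 0, -6) = 0
n4 (MAX): max(7, -1) = 7
r (MIN): min(9, 6, 0, 7) = 0

0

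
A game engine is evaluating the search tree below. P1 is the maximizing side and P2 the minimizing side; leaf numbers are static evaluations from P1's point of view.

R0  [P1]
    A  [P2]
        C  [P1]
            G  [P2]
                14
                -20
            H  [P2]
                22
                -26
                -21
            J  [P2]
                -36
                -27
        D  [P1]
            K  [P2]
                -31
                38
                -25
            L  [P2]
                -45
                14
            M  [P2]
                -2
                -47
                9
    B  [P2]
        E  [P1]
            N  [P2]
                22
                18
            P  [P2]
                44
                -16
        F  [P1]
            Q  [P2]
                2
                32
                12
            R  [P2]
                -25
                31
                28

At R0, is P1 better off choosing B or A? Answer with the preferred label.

B

N (P2): min(22, 18) = 18
P (P2): min(44, -16) = -16
E (P1): max(18, -16) = 18
Q (P2): min(2, 32, 12) = 2
R (P2): min(-25, 31, 28) = -25
F (P1): max(2, -25) = 2
B (P2): min(18, 2) = 2
G (P2): min(14, -20) = -20
H (P2): min(22, -26, -21) = -26
J (P2): min(-36, -27) = -36
C (P1): max(-20, -26, -36) = -20
K (P2): min(-31, 38, -25) = -31
L (P2): min(-45, 14) = -45
M (P2): min(-2, -47, 9) = -47
D (P1): max(-31, -45, -47) = -31
A (P2): min(-20, -31) = -31
P1 prefers the higher value; B=2, A=-31. B is better since 2 > -31.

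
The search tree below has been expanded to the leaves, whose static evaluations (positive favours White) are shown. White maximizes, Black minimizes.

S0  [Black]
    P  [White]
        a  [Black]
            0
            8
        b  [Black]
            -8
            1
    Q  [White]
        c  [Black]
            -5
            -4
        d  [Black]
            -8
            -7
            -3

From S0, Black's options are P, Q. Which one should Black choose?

Q

a (Black): min(0, 8) = 0
b (Black): min(-8, 1) = -8
P (White): max(0, -8) = 0
c (Black): min(-5, -4) = -5
d (Black): min(-8, -7, -3) = -8
Q (White): max(-5, -8) = -5
S0 (Black): min(0, -5) = -5
Black at S0 wants the lowest of {P=0, Q=-5}, so chooses Q.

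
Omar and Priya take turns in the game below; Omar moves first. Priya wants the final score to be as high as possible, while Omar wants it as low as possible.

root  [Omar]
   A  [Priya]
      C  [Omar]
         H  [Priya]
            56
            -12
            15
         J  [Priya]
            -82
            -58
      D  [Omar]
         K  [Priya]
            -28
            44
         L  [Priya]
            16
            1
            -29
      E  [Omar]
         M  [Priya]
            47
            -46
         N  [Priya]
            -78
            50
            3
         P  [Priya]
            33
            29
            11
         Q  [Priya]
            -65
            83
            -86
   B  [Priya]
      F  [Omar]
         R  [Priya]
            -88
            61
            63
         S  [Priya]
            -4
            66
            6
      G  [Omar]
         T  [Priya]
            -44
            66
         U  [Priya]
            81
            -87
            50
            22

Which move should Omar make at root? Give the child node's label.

A

H (Priya): max(56, -12, 15) = 56
J (Priya): max(-82, -58) = -58
C (Omar): min(56, -58) = -58
K (Priya): max(-28, 44) = 44
L (Priya): max(16, 1, -29) = 16
D (Omar): min(44, 16) = 16
M (Priya): max(47, -46) = 47
N (Priya): max(-78, 50, 3) = 50
P (Priya): max(33, 29, 11) = 33
Q (Priya): max(-65, 83, -86) = 83
E (Omar): min(47, 50, 33, 83) = 33
A (Priya): max(-58, 16, 33) = 33
R (Priya): max(-88, 61, 63) = 63
S (Priya): max(-4, 66, 6) = 66
F (Omar): min(63, 66) = 63
T (Priya): max(-44, 66) = 66
U (Priya): max(81, -87, 50, 22) = 81
G (Omar): min(66, 81) = 66
B (Priya): max(63, 66) = 66
root (Omar): min(33, 66) = 33
Omar at root wants the lowest of {A=33, B=66}, so chooses A.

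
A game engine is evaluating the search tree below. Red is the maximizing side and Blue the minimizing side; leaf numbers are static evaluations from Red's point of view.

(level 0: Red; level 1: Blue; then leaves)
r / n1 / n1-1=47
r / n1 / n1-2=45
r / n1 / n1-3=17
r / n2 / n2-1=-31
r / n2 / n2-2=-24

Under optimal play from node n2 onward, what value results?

n2 (Blue): min(-31, -24) = -31

-31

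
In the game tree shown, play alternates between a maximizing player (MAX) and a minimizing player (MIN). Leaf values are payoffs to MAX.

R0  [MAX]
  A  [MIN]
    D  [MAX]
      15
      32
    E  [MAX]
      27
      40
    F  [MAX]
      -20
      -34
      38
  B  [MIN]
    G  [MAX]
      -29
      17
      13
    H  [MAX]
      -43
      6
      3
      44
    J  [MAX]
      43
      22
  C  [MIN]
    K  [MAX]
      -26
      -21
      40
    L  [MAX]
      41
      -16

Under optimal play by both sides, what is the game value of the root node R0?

40

D (MAX): max(15, 32) = 32
E (MAX): max(27, 40) = 40
F (MAX): max(-20, -34, 38) = 38
A (MIN): min(32, 40, 38) = 32
G (MAX): max(-29, 17, 13) = 17
H (MAX): max(-43, 6, 3, 44) = 44
J (MAX): max(43, 22) = 43
B (MIN): min(17, 44, 43) = 17
K (MAX): max(-26, -21, 40) = 40
L (MAX): max(41, -16) = 41
C (MIN): min(40, 41) = 40
R0 (MAX): max(32, 17, 40) = 40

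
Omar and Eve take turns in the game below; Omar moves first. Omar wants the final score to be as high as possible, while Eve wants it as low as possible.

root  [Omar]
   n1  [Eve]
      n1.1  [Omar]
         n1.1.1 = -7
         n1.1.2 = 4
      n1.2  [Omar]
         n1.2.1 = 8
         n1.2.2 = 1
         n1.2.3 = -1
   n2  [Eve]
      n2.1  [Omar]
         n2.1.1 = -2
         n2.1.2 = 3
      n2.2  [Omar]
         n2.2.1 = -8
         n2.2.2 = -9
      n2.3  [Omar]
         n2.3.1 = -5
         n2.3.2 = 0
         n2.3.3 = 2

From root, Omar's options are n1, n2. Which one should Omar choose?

n1

n1.1 (Omar): max(-7, 4) = 4
n1.2 (Omar): max(8, 1, -1) = 8
n1 (Eve): min(4, 8) = 4
n2.1 (Omar): max(-2, 3) = 3
n2.2 (Omar): max(-8, -9) = -8
n2.3 (Omar): max(-5, 0, 2) = 2
n2 (Eve): min(3, -8, 2) = -8
root (Omar): max(4, -8) = 4
Omar at root wants the highest of {n1=4, n2=-8}, so chooses n1.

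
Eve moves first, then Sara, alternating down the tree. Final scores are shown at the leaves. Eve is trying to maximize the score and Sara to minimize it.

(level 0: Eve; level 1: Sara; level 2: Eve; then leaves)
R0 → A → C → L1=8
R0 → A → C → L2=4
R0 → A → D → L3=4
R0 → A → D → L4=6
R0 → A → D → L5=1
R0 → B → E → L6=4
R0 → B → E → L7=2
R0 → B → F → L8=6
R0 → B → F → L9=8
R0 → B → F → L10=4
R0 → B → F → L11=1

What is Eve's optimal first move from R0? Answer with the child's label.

A

C (Eve): max(8, 4) = 8
D (Eve): max(4, 6, 1) = 6
A (Sara): min(8, 6) = 6
E (Eve): max(4, 2) = 4
F (Eve): max(6, 8, 4, 1) = 8
B (Sara): min(4, 8) = 4
R0 (Eve): max(6, 4) = 6
Eve at R0 wants the highest of {A=6, B=4}, so chooses A.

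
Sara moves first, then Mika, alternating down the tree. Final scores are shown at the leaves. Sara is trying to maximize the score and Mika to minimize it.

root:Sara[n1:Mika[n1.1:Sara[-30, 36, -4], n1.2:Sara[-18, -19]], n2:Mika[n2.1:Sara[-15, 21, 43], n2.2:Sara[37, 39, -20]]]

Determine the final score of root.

39

n1.1 (Sara): max(-30, 36, -4) = 36
n1.2 (Sara): max(-18, -19) = -18
n1 (Mika): min(36, -18) = -18
n2.1 (Sara): max(-15, 21, 43) = 43
n2.2 (Sara): max(37, 39, -20) = 39
n2 (Mika): min(43, 39) = 39
root (Sara): max(-18, 39) = 39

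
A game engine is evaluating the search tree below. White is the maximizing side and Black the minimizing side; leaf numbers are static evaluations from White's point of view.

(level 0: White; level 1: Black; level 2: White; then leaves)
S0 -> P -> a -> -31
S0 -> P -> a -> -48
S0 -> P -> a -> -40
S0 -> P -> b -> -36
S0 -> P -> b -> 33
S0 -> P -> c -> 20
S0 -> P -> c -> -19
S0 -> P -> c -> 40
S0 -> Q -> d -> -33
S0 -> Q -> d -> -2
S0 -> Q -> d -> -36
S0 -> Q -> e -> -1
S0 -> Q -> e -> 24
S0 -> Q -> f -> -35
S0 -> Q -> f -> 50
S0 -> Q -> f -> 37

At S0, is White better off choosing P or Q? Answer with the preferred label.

a (White): max(-31, -48, -40) = -31
b (White): max(-36, 33) = 33
c (White): max(20, -19, 40) = 40
P (Black): min(-31, 33, 40) = -31
d (White): max(-33, -2, -36) = -2
e (White): max(-1, 24) = 24
f (White): max(-35, 50, 37) = 50
Q (Black): min(-2, 24, 50) = -2
White prefers the higher value; P=-31, Q=-2. Q is better since -2 > -31.

Q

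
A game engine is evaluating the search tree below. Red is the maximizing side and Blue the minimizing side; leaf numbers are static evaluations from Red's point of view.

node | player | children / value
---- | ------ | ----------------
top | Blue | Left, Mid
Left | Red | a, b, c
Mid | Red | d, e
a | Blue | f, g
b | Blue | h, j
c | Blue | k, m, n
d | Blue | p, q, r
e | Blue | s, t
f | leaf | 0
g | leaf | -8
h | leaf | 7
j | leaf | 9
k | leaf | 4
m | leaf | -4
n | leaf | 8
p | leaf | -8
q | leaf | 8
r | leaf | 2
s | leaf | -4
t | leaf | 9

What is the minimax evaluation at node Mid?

d (Blue): min(-8, 8, 2) = -8
e (Blue): min(-4, 9) = -4
Mid (Red): max(-8, -4) = -4

-4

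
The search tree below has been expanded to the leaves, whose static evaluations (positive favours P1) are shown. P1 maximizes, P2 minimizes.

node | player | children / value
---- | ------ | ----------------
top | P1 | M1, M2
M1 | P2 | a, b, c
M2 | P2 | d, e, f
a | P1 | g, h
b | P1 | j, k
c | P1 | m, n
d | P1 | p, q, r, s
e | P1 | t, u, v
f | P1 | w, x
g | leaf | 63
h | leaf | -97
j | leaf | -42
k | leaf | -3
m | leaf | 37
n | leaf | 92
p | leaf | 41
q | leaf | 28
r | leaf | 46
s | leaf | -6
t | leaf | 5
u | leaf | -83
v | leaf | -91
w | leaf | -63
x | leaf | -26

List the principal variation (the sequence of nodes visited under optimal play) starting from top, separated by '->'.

top -> M1 -> b -> k

a (P1): max(63, -97) = 63
b (P1): max(-42, -3) = -3
c (P1): max(37, 92) = 92
M1 (P2): min(63, -3, 92) = -3
d (P1): max(41, 28, 46, -6) = 46
e (P1): max(5, -83, -91) = 5
f (P1): max(-63, -26) = -26
M2 (P2): min(46, 5, -26) = -26
top (P1): max(-3, -26) = -3
At top, P1 picks M1 (highest: -3).
At M1, P2 picks b (lowest: -3).
At b, P1 picks k (highest: -3).
Terminal value -3.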